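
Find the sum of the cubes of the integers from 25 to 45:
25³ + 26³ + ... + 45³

Use ∑_{k=1}^{n} k³ = [n(n+1)/2]², then subtract the first 24 terms.
∑_{k=1}^{45} k³ = [45×46/2]² = 1035² = 1071225
∑_{k=1}^{24} k³ = [24×25/2]² = 300² = 90000
∑_{k=25}^{45} k³ = 1071225 - 90000 = 981225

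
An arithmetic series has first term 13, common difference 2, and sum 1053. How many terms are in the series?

Using S = n/2 × [2a + (n-1)d]
1053 = n/2 × [2(13) + (n-1)(2)]
1053 = n/2 × [26 + 2n - 2]
2106 = n × [24 + 2n]
2n² + (24)n - 2106 = 0
Discriminant: Δ = (24)² - 4(2)(-2106) = 576 + 16848 = 17424
√Δ = 132
n = [-(24) + √Δ] / (2·2) = (-24 + 132) / 4 = 108 / 4 = 27
(The negative root is discarded since n must be a positive integer.)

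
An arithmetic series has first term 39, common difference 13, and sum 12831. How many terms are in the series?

Using S = n/2 × [2a + (n-1)d]
12831 = n/2 × [2(39) + (n-1)(13)]
12831 = n/2 × [78 + 13n - 13]
25662 = n × [65 + 13n]
13n² + (65)n - 25662 = 0
Discriminant: Δ = (65)² - 4(13)(-25662) = 4225 + 1334424 = 1338649
√Δ = 1157
n = [-(65) + √Δ] / (2·13) = (-65 + 1157) / 26 = 1092 / 26 = 42
(The negative root is discarded since n must be a positive integer.)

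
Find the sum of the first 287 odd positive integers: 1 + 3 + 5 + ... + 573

Sum of first n odd numbers = n²
= 287²
= 82369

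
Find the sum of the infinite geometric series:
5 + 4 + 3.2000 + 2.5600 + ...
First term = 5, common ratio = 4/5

For |r| < 1, S = a / (1 - r)
S = 5 / (1 - (4/5))
S = 5 / (1/5)
S = 25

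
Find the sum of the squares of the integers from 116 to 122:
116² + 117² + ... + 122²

Use ∑_{k=1}^{n} k² = n(n+1)(2n+1)/6, then subtract the first 115 terms.
∑_{k=1}^{122} k² = 122×123×245/6 = 612745
∑_{k=1}^{115} k² = 115×116×231/6 = 513590
∑_{k=116}^{122} k² = 612745 - 513590 = 99155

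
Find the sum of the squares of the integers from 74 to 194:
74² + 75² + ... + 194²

Use ∑_{k=1}^{n} k² = n(n+1)(2n+1)/6, then subtract the first 73 terms.
∑_{k=1}^{194} k² = 194×195×389/6 = 2452645
∑_{k=1}^{73} k² = 73×74×147/6 = 132349
∑_{k=74}^{194} k² = 2452645 - 132349 = 2320296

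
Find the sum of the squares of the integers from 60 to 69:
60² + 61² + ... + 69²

Use ∑_{k=1}^{n} k² = n(n+1)(2n+1)/6, then subtract the first 59 terms.
∑_{k=1}^{69} k² = 69×70×139/6 = 111895
∑_{k=1}^{59} k² = 59×60×119/6 = 70210
∑_{k=60}^{69} k² = 111895 - 70210 = 41685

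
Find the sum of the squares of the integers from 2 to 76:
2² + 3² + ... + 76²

Use ∑_{k=1}^{n} k² = n(n+1)(2n+1)/6, then subtract the first 1 terms.
∑_{k=1}^{76} k² = 76×77×153/6 = 149226
∑_{k=1}^{1} k² = 1×2×3/6 = 1
∑_{k=2}^{76} k² = 149226 - 1 = 149225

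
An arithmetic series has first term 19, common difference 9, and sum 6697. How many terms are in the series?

Using S = n/2 × [2a + (n-1)d]
6697 = n/2 × [2(19) + (n-1)(9)]
6697 = n/2 × [38 + 9n - 9]
13394 = n × [29 + 9n]
9n² + (29)n - 13394 = 0
Discriminant: Δ = (29)² - 4(9)(-13394) = 841 + 482184 = 483025
√Δ = 695
n = [-(29) + √Δ] / (2·9) = (-29 + 695) / 18 = 666 / 18 = 37
(The negative root is discarded since n must be a positive integer.)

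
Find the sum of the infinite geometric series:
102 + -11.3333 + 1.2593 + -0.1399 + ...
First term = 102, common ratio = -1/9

For |r| < 1, S = a / (1 - r)
S = 102 / (1 - (-1/9))
S = 102 / (10/9)
S = 459/5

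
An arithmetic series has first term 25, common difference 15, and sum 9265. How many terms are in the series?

Using S = n/2 × [2a + (n-1)d]
9265 = n/2 × [2(25) + (n-1)(15)]
9265 = n/2 × [50 + 15n - 15]
18530 = n × [35 + 15n]
15n² + (35)n - 18530 = 0
Discriminant: Δ = (35)² - 4(15)(-18530) = 1225 + 1111800 = 1113025
√Δ = 1055
n = [-(35) + √Δ] / (2·15) = (-35 + 1055) / 30 = 1020 / 30 = 34
(The negative root is discarded since n must be a positive integer.)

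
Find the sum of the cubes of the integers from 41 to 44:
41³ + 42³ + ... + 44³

Use ∑_{k=1}^{n} k³ = [n(n+1)/2]², then subtract the first 40 terms.
∑_{k=1}^{44} k³ = [44×45/2]² = 990² = 980100
∑_{k=1}^{40} k³ = [40×41/2]² = 820² = 672400
∑_{k=41}^{44} k³ = 980100 - 672400 = 307700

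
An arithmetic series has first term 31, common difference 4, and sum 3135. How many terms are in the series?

Using S = n/2 × [2a + (n-1)d]
3135 = n/2 × [2(31) + (n-1)(4)]
3135 = n/2 × [62 + 4n - 4]
6270 = n × [58 + 4n]
4n² + (58)n - 6270 = 0
Discriminant: Δ = (58)² - 4(4)(-6270) = 3364 + 100320 = 103684
√Δ = 322
n = [-(58) + √Δ] / (2·4) = (-58 + 322) / 8 = 264 / 8 = 33
(The negative root is discarded since n must be a positive integer.)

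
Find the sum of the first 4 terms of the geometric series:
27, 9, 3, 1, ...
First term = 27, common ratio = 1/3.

Sₙ = a(1 - rⁿ) / (1 - r)
S_4 = 27(1 - (1/3)^4) / (1 - (1/3))
S_4 = 27(1 - (1/81)) / (2/3)
S_4 = 40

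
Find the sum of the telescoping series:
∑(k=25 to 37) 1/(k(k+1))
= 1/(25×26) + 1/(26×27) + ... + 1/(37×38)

Partial fractions: 1/(k(k+1)) = 1/k - 1/(k+1)
The series telescopes:
= (1/25 - 1/26) + (1/26 - 1/27) + ... + (1/37 - 1/38)
= 1/25 - 1/38
= 13/950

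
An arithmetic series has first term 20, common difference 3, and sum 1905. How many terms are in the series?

Using S = n/2 × [2a + (n-1)d]
1905 = n/2 × [2(20) + (n-1)(3)]
1905 = n/2 × [40 + 3n - 3]
3810 = n × [37 + 3n]
3n² + (37)n - 3810 = 0
Discriminant: Δ = (37)² - 4(3)(-3810) = 1369 + 45720 = 47089
√Δ = 217
n = [-(37) + √Δ] / (2·3) = (-37 + 217) / 6 = 180 / 6 = 30
(The negative root is discarded since n must be a positive integer.)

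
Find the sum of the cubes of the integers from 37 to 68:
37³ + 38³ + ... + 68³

Use ∑_{k=1}^{n} k³ = [n(n+1)/2]², then subtract the first 36 terms.
∑_{k=1}^{68} k³ = [68×69/2]² = 2346² = 5503716
∑_{k=1}^{36} k³ = [36×37/2]² = 666² = 443556
∑_{k=37}^{68} k³ = 5503716 - 443556 = 5060160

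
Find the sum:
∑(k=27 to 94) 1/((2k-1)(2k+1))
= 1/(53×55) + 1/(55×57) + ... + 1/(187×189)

Partial fractions: 1/((2k-1)(2k+1)) = (1/2)[1/(2k-1) - 1/(2k+1)]
The series telescopes:
= (1/2)[1/53 - 1/189]
= 68/10017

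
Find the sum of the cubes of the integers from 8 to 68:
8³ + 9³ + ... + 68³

Use ∑_{k=1}^{n} k³ = [n(n+1)/2]², then subtract the first 7 terms.
∑_{k=1}^{68} k³ = [68×69/2]² = 2346² = 5503716
∑_{k=1}^{7} k³ = [7×8/2]² = 28² = 784
∑_{k=8}^{68} k³ = 5503716 - 784 = 5502932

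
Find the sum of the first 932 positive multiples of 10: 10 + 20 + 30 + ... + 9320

Factor out 10: = 10(1 + 2 + ... + 932) = 10 × n(n+1)/2
= 10 × 932×933/2
= 10 × 434778
= 4347780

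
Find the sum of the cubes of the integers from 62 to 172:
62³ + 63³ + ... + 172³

Use ∑_{k=1}^{n} k³ = [n(n+1)/2]², then subtract the first 61 terms.
∑_{k=1}^{172} k³ = [172×173/2]² = 14878² = 221354884
∑_{k=1}^{61} k³ = [61×62/2]² = 1891² = 3575881
∑_{k=62}^{172} k³ = 221354884 - 3575881 = 217779003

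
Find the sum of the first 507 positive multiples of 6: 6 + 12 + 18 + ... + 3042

Factor out 6: = 6(1 + 2 + ... + 507) = 6 × n(n+1)/2
= 6 × 507×508/2
= 6 × 128778
= 772668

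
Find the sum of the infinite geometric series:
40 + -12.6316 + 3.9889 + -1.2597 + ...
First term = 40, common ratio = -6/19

For |r| < 1, S = a / (1 - r)
S = 40 / (1 - (-6/19))
S = 40 / (25/19)
S = 152/5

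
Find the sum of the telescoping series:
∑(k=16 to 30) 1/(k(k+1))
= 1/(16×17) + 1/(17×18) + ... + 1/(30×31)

Partial fractions: 1/(k(k+1)) = 1/k - 1/(k+1)
The series telescopes:
= (1/16 - 1/17) + (1/17 - 1/18) + ... + (1/30 - 1/31)
= 1/16 - 1/31
= 15/496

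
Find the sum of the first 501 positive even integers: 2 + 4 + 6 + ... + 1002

Sum of first n even numbers = n(n+1)
= 501×502
= 251502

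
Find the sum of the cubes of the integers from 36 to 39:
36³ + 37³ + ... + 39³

Use ∑_{k=1}^{n} k³ = [n(n+1)/2]², then subtract the first 35 terms.
∑_{k=1}^{39} k³ = [39×40/2]² = 780² = 608400
∑_{k=1}^{35} k³ = [35×36/2]² = 630² = 396900
∑_{k=36}^{39} k³ = 608400 - 396900 = 211500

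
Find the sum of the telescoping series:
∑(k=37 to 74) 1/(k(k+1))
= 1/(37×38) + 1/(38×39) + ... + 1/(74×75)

Partial fractions: 1/(k(k+1)) = 1/k - 1/(k+1)
The series telescopes:
= (1/37 - 1/38) + (1/38 - 1/39) + ... + (1/74 - 1/75)
= 1/37 - 1/75
= 38/2775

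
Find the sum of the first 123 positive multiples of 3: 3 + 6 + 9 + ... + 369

Factor out 3: = 3(1 + 2 + ... + 123) = 3 × n(n+1)/2
= 3 × 123×124/2
= 3 × 7626
= 22878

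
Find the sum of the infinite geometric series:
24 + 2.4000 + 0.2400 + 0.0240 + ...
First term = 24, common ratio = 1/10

For |r| < 1, S = a / (1 - r)
S = 24 / (1 - (1/10))
S = 24 / (9/10)
S = 80/3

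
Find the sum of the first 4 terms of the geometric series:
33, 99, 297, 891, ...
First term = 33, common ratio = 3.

Sₙ = a(1 - rⁿ) / (1 - r)
S_4 = 33(1 - 3^4) / (1 - 3)
S_4 = 33(1 - 81) / (-2)
S_4 = 1320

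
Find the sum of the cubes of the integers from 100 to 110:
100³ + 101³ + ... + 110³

Use ∑_{k=1}^{n} k³ = [n(n+1)/2]², then subtract the first 99 terms.
∑_{k=1}^{110} k³ = [110×111/2]² = 6105² = 37271025
∑_{k=1}^{99} k³ = [99×100/2]² = 4950² = 24502500
∑_{k=100}^{110} k³ = 37271025 - 24502500 = 12768525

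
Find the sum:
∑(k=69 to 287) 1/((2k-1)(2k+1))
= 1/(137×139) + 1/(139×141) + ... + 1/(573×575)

Partial fractions: 1/((2k-1)(2k+1)) = (1/2)[1/(2k-1) - 1/(2k+1)]
The series telescopes:
= (1/2)[1/137 - 1/575]
= 219/78775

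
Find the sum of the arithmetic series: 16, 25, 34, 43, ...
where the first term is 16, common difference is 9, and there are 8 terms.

Sₙ = n/2 × (first + last)
Last term = a + (n-1)d = 16 + (8-1)×9 = 79
S_8 = 8/2 × (16 + 79)
S_8 = 8/2 × 95 = 380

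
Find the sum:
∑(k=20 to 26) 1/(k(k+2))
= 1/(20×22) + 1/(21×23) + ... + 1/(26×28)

Partial fractions: 1/(k(k+2)) = (1/2)[1/k - 1/(k+2)]
Telescoping leaves the first two and last two terms:
= (1/2)[1/20 + 1/21 - 1/27 - 1/28]
= 47/3780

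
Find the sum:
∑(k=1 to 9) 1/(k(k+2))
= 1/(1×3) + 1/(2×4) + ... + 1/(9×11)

Partial fractions: 1/(k(k+2)) = (1/2)[1/k - 1/(k+2)]
Telescoping leaves the first two and last two terms:
= (1/2)[1/1 + 1/2 - 1/10 - 1/11]
= 36/55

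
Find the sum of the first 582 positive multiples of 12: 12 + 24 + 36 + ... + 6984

Factor out 12: = 12(1 + 2 + ... + 582) = 12 × n(n+1)/2
= 12 × 582×583/2
= 12 × 169653
= 2035836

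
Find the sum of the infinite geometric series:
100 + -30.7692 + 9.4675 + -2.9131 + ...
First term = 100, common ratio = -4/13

For |r| < 1, S = a / (1 - r)
S = 100 / (1 - (-4/13))
S = 100 / (17/13)
S = 1300/17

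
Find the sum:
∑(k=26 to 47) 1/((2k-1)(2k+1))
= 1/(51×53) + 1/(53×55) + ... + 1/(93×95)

Partial fractions: 1/((2k-1)(2k+1)) = (1/2)[1/(2k-1) - 1/(2k+1)]
The series telescopes:
= (1/2)[1/51 - 1/95]
= 22/4845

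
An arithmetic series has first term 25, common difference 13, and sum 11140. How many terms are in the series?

Using S = n/2 × [2a + (n-1)d]
11140 = n/2 × [2(25) + (n-1)(13)]
11140 = n/2 × [50 + 13n - 13]
22280 = n × [37 + 13n]
13n² + (37)n - 22280 = 0
Discriminant: Δ = (37)² - 4(13)(-22280) = 1369 + 1158560 = 1159929
√Δ = 1077
n = [-(37) + √Δ] / (2·13) = (-37 + 1077) / 26 = 1040 / 26 = 40
(The negative root is discarded since n must be a positive integer.)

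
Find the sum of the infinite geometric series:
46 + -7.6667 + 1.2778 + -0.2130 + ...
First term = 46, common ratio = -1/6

For |r| < 1, S = a / (1 - r)
S = 46 / (1 - (-1/6))
S = 46 / (7/6)
S = 276/7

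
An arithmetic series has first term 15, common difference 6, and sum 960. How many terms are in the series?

Using S = n/2 × [2a + (n-1)d]
960 = n/2 × [2(15) + (n-1)(6)]
960 = n/2 × [30 + 6n - 6]
1920 = n × [24 + 6n]
6n² + (24)n - 1920 = 0
Discriminant: Δ = (24)² - 4(6)(-1920) = 576 + 46080 = 46656
√Δ = 216
n = [-(24) + √Δ] / (2·6) = (-24 + 216) / 12 = 192 / 12 = 16
(The negative root is discarded since n must be a positive integer.)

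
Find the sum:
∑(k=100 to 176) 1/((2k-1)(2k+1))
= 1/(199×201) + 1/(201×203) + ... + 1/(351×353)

Partial fractions: 1/((2k-1)(2k+1)) = (1/2)[1/(2k-1) - 1/(2k+1)]
The series telescopes:
= (1/2)[1/199 - 1/353]
= 77/70247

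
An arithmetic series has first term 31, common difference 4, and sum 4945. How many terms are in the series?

Using S = n/2 × [2a + (n-1)d]
4945 = n/2 × [2(31) + (n-1)(4)]
4945 = n/2 × [62 + 4n - 4]
9890 = n × [58 + 4n]
4n² + (58)n - 9890 = 0
Discriminant: Δ = (58)² - 4(4)(-9890) = 3364 + 158240 = 161604
√Δ = 402
n = [-(58) + √Δ] / (2·4) = (-58 + 402) / 8 = 344 / 8 = 43
(The negative root is discarded since n must be a positive integer.)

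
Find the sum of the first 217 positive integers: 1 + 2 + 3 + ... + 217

Formula: ∑k = n(n+1)/2
= 217×218/2
= 47306/2
= 23653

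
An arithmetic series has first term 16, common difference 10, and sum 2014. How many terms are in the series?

Using S = n/2 × [2a + (n-1)d]
2014 = n/2 × [2(16) + (n-1)(10)]
2014 = n/2 × [32 + 10n - 10]
4028 = n × [22 + 10n]
10n² + (22)n - 4028 = 0
Discriminant: Δ = (22)² - 4(10)(-4028) = 484 + 161120 = 161604
√Δ = 402
n = [-(22) + √Δ] / (2·10) = (-22 + 402) / 20 = 380 / 20 = 19
(The negative root is discarded since n must be a positive integer.)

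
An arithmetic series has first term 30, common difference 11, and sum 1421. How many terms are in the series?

Using S = n/2 × [2a + (n-1)d]
1421 = n/2 × [2(30) + (n-1)(11)]
1421 = n/2 × [60 + 11n - 11]
2842 = n × [49 + 11n]
11n² + (49)n - 2842 = 0
Discriminant: Δ = (49)² - 4(11)(-2842) = 2401 + 125048 = 127449
√Δ = 357
n = [-(49) + √Δ] / (2·11) = (-49 + 357) / 22 = 308 / 22 = 14
(The negative root is discarded since n must be a positive integer.)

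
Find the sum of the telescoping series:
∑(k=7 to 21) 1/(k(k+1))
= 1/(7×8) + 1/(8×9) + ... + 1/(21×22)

Partial fractions: 1/(k(k+1)) = 1/k - 1/(k+1)
The series telescopes:
= (1/7 - 1/8) + (1/8 - 1/9) + ... + (1/21 - 1/22)
= 1/7 - 1/22
= 15/154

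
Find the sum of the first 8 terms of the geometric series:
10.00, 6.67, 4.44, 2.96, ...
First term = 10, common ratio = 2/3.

Sₙ = a(1 - rⁿ) / (1 - r)
S_8 = 10(1 - (2/3)^8) / (1 - (2/3))
S_8 = 10(1 - (256/6561)) / (1/3)
S_8 = 63050/2187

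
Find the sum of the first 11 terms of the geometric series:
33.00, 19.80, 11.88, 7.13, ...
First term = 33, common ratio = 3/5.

Sₙ = a(1 - rⁿ) / (1 - r)
S_11 = 33(1 - (3/5)^11) / (1 - (3/5))
S_11 = 33(1 - (177147/48828125)) / (2/5)
S_11 = 802741137/9765625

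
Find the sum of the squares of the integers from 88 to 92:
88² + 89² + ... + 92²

Use ∑_{k=1}^{n} k² = n(n+1)(2n+1)/6, then subtract the first 87 terms.
∑_{k=1}^{92} k² = 92×93×185/6 = 263810
∑_{k=1}^{87} k² = 87×88×175/6 = 223300
∑_{k=88}^{92} k² = 263810 - 223300 = 40510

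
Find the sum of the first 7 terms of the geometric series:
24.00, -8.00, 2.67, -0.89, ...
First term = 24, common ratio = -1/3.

Sₙ = a(1 - rⁿ) / (1 - r)
S_7 = 24(1 - (-1/3)^7) / (1 - (-1/3))
S_7 = 24(1 - (-1/2187)) / (4/3)
S_7 = 4376/243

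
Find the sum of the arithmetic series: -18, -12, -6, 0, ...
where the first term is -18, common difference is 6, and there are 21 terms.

Sₙ = n/2 × (first + last)
Last term = a + (n-1)d = -18 + (21-1)×6 = 102
S_21 = 21/2 × (-18 + 102)
S_21 = 21/2 × 84 = 882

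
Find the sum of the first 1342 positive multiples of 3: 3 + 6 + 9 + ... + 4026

Factor out 3: = 3(1 + 2 + ... + 1342) = 3 × n(n+1)/2
= 3 × 1342×1343/2
= 3 × 901153
= 2703459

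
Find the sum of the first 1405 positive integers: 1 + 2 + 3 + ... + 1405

Formula: ∑k = n(n+1)/2
= 1405×1406/2
= 1975430/2
= 987715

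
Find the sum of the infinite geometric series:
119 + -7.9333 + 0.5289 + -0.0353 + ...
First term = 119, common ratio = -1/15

For |r| < 1, S = a / (1 - r)
S = 119 / (1 - (-1/15))
S = 119 / (16/15)
S = 1785/16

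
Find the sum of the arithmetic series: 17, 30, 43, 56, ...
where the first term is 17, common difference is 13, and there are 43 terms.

Sₙ = n/2 × (first + last)
Last term = a + (n-1)d = 17 + (43-1)×13 = 563
S_43 = 43/2 × (17 + 563)
S_43 = 43/2 × 580 = 12470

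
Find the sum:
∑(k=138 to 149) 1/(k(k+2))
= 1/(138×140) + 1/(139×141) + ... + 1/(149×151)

Partial fractions: 1/(k(k+2)) = (1/2)[1/k - 1/(k+2)]
Telescoping leaves the first two and last two terms:
= (1/2)[1/138 + 1/139 - 1/150 - 1/151]
= 41689/72412050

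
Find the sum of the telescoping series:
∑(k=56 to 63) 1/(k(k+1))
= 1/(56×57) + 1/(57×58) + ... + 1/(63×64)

Partial fractions: 1/(k(k+1)) = 1/k - 1/(k+1)
The series telescopes:
= (1/56 - 1/57) + (1/57 - 1/58) + ... + (1/63 - 1/64)
= 1/56 - 1/64
= 1/448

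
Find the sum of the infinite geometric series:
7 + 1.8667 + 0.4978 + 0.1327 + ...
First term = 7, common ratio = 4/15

For |r| < 1, S = a / (1 - r)
S = 7 / (1 - (4/15))
S = 7 / (11/15)
S = 105/11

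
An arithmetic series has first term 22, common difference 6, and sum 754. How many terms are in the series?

Using S = n/2 × [2a + (n-1)d]
754 = n/2 × [2(22) + (n-1)(6)]
754 = n/2 × [44 + 6n - 6]
1508 = n × [38 + 6n]
6n² + (38)n - 1508 = 0
Discriminant: Δ = (38)² - 4(6)(-1508) = 1444 + 36192 = 37636
√Δ = 194
n = [-(38) + √Δ] / (2·6) = (-38 + 194) / 12 = 156 / 12 = 13
(The negative root is discarded since n must be a positive integer.)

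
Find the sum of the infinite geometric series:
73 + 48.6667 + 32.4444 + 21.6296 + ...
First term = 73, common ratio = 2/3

For |r| < 1, S = a / (1 - r)
S = 73 / (1 - (2/3))
S = 73 / (1/3)
S = 219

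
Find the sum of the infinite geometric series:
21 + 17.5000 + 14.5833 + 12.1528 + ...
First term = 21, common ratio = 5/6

For |r| < 1, S = a / (1 - r)
S = 21 / (1 - (5/6))
S = 21 / (1/6)
S = 126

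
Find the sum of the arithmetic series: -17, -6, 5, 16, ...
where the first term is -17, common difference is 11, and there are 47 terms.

Sₙ = n/2 × (first + last)
Last term = a + (n-1)d = -17 + (47-1)×11 = 489
S_47 = 47/2 × (-17 + 489)
S_47 = 47/2 × 472 = 11092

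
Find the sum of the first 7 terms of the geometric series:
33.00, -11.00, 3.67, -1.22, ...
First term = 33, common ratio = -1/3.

Sₙ = a(1 - rⁿ) / (1 - r)
S_7 = 33(1 - (-1/3)^7) / (1 - (-1/3))
S_7 = 33(1 - (-1/2187)) / (4/3)
S_7 = 6017/243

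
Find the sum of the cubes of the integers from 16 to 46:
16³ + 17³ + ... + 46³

Use ∑_{k=1}^{n} k³ = [n(n+1)/2]², then subtract the first 15 terms.
∑_{k=1}^{46} k³ = [46×47/2]² = 1081² = 1168561
∑_{k=1}^{15} k³ = [15×16/2]² = 120² = 14400
∑_{k=16}^{46} k³ = 1168561 - 14400 = 1154161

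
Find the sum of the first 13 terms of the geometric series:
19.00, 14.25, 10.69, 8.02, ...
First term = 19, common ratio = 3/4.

Sₙ = a(1 - rⁿ) / (1 - r)
S_13 = 19(1 - (3/4)^13) / (1 - (3/4))
S_13 = 19(1 - (1594323/67108864)) / (1/4)
S_13 = 1244776279/16777216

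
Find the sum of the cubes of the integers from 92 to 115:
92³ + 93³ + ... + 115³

Use ∑_{k=1}^{n} k³ = [n(n+1)/2]², then subtract the first 91 terms.
∑_{k=1}^{115} k³ = [115×116/2]² = 6670² = 44488900
∑_{k=1}^{91} k³ = [91×92/2]² = 4186² = 17522596
∑_{k=92}^{115} k³ = 44488900 - 17522596 = 26966304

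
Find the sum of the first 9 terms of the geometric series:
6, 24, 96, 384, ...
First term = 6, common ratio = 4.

Sₙ = a(1 - rⁿ) / (1 - r)
S_9 = 6(1 - 4^9) / (1 - 4)
S_9 = 6(1 - 262144) / (-3)
S_9 = 524286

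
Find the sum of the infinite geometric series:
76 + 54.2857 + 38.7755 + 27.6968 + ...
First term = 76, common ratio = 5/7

For |r| < 1, S = a / (1 - r)
S = 76 / (1 - (5/7))
S = 76 / (2/7)
S = 266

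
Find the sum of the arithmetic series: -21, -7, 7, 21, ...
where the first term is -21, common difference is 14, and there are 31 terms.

Sₙ = n/2 × (first + last)
Last term = a + (n-1)d = -21 + (31-1)×14 = 399
S_31 = 31/2 × (-21 + 399)
S_31 = 31/2 × 378 = 5859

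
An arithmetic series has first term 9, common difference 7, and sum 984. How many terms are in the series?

Using S = n/2 × [2a + (n-1)d]
984 = n/2 × [2(9) + (n-1)(7)]
984 = n/2 × [18 + 7n - 7]
1968 = n × [11 + 7n]
7n² + (11)n - 1968 = 0
Discriminant: Δ = (11)² - 4(7)(-1968) = 121 + 55104 = 55225
√Δ = 235
n = [-(11) + √Δ] / (2·7) = (-11 + 235) / 14 = 224 / 14 = 16
(The negative root is discarded since n must be a positive integer.)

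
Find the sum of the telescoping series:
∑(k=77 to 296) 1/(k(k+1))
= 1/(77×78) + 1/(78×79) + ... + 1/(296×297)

Partial fractions: 1/(k(k+1)) = 1/k - 1/(k+1)
The series telescopes:
= (1/77 - 1/78) + (1/78 - 1/79) + ... + (1/296 - 1/297)
= 1/77 - 1/297
= 20/2079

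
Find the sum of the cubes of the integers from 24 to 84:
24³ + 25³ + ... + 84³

Use ∑_{k=1}^{n} k³ = [n(n+1)/2]², then subtract the first 23 terms.
∑_{k=1}^{84} k³ = [84×85/2]² = 3570² = 12744900
∑_{k=1}^{23} k³ = [23×24/2]² = 276² = 76176
∑_{k=24}^{84} k³ = 12744900 - 76176 = 12668724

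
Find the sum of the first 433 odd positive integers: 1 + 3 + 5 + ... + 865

Sum of first n odd numbers = n²
= 433²
= 187489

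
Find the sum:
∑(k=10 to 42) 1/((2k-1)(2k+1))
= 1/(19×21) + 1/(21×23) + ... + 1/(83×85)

Partial fractions: 1/((2k-1)(2k+1)) = (1/2)[1/(2k-1) - 1/(2k+1)]
The series telescopes:
= (1/2)[1/19 - 1/85]
= 33/1615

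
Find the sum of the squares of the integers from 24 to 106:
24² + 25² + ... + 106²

Use ∑_{k=1}^{n} k² = n(n+1)(2n+1)/6, then subtract the first 23 terms.
∑_{k=1}^{106} k² = 106×107×213/6 = 402641
∑_{k=1}^{23} k² = 23×24×47/6 = 4324
∑_{k=24}^{106} k² = 402641 - 4324 = 398317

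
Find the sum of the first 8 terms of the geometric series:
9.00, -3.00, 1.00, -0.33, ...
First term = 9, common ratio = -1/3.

Sₙ = a(1 - rⁿ) / (1 - r)
S_8 = 9(1 - (-1/3)^8) / (1 - (-1/3))
S_8 = 9(1 - (1/6561)) / (4/3)
S_8 = 1640/243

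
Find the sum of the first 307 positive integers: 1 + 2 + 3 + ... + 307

Formula: ∑k = n(n+1)/2
= 307×308/2
= 94556/2
= 47278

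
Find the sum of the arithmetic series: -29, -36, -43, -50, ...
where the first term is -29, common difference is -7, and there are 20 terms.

Sₙ = n/2 × (first + last)
Last term = a + (n-1)d = -29 + (20-1)×(-7) = -162
S_20 = 20/2 × (-29 + (-162))
S_20 = 20/2 × (-191) = -1910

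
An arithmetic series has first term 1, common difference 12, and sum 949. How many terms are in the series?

Using S = n/2 × [2a + (n-1)d]
949 = n/2 × [2(1) + (n-1)(12)]
949 = n/2 × [2 + 12n - 12]
1898 = n × [-10 + 12n]
12n² + (-10)n - 1898 = 0
Discriminant: Δ = (-10)² - 4(12)(-1898) = 100 + 91104 = 91204
√Δ = 302
n = [-(-10) + √Δ] / (2·12) = (10 + 302) / 24 = 312 / 24 = 13
(The negative root is discarded since n must be a positive integer.)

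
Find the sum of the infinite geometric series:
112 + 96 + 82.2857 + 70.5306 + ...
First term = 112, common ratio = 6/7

For |r| < 1, S = a / (1 - r)
S = 112 / (1 - (6/7))
S = 112 / (1/7)
S = 784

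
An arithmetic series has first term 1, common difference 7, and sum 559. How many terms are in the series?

Using S = n/2 × [2a + (n-1)d]
559 = n/2 × [2(1) + (n-1)(7)]
559 = n/2 × [2 + 7n - 7]
1118 = n × [-5 + 7n]
7n² + (-5)n - 1118 = 0
Discriminant: Δ = (-5)² - 4(7)(-1118) = 25 + 31304 = 31329
√Δ = 177
n = [-(-5) + √Δ] / (2·7) = (5 + 177) / 14 = 182 / 14 = 13
(The negative root is discarded since n must be a positive integer.)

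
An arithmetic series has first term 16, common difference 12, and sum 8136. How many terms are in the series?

Using S = n/2 × [2a + (n-1)d]
8136 = n/2 × [2(16) + (n-1)(12)]
8136 = n/2 × [32 + 12n - 12]
16272 = n × [20 + 12n]
12n² + (20)n - 16272 = 0
Discriminant: Δ = (20)² - 4(12)(-16272) = 400 + 781056 = 781456
√Δ = 884
n = [-(20) + √Δ] / (2·12) = (-20 + 884) / 24 = 864 / 24 = 36
(The negative root is discarded since n must be a positive integer.)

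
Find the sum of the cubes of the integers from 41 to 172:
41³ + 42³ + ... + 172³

Use ∑_{k=1}^{n} k³ = [n(n+1)/2]², then subtract the first 40 terms.
∑_{k=1}^{172} k³ = [172×173/2]² = 14878² = 221354884
∑_{k=1}^{40} k³ = [40×41/2]² = 820² = 672400
∑_{k=41}^{172} k³ = 221354884 - 672400 = 220682484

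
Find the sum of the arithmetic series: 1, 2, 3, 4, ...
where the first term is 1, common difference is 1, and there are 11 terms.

Sₙ = n/2 × (first + last)
Last term = a + (n-1)d = 1 + (11-1)×1 = 11
S_11 = 11/2 × (1 + 11)
S_11 = 11/2 × 12 = 66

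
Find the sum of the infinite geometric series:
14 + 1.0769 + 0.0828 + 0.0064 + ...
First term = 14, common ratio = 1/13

For |r| < 1, S = a / (1 - r)
S = 14 / (1 - (1/13))
S = 14 / (12/13)
S = 91/6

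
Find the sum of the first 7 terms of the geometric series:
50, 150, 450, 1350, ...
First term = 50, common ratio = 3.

Sₙ = a(1 - rⁿ) / (1 - r)
S_7 = 50(1 - 3^7) / (1 - 3)
S_7 = 50(1 - 2187) / (-2)
S_7 = 54650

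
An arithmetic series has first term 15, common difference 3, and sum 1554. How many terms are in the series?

Using S = n/2 × [2a + (n-1)d]
1554 = n/2 × [2(15) + (n-1)(3)]
1554 = n/2 × [30 + 3n - 3]
3108 = n × [27 + 3n]
3n² + (27)n - 3108 = 0
Discriminant: Δ = (27)² - 4(3)(-3108) = 729 + 37296 = 38025
√Δ = 195
n = [-(27) + √Δ] / (2·3) = (-27 + 195) / 6 = 168 / 6 = 28
(The negative root is discarded since n must be a positive integer.)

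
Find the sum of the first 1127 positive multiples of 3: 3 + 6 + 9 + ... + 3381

Factor out 3: = 3(1 + 2 + ... + 1127) = 3 × n(n+1)/2
= 3 × 1127×1128/2
= 3 × 635628
= 1906884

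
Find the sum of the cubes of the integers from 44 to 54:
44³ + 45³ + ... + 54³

Use ∑_{k=1}^{n} k³ = [n(n+1)/2]², then subtract the first 43 terms.
∑_{k=1}^{54} k³ = [54×55/2]² = 1485² = 2205225
∑_{k=1}^{43} k³ = [43×44/2]² = 946² = 894916
∑_{k=44}^{54} k³ = 2205225 - 894916 = 1310309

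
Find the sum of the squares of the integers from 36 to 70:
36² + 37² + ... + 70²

Use ∑_{k=1}^{n} k² = n(n+1)(2n+1)/6, then subtract the first 35 terms.
∑_{k=1}^{70} k² = 70×71×141/6 = 116795
∑_{k=1}^{35} k² = 35×36×71/6 = 14910
∑_{k=36}^{70} k² = 116795 - 14910 = 101885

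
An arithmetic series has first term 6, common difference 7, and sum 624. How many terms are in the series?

Using S = n/2 × [2a + (n-1)d]
624 = n/2 × [2(6) + (n-1)(7)]
624 = n/2 × [12 + 7n - 7]
1248 = n × [5 + 7n]
7n² + (5)n - 1248 = 0
Discriminant: Δ = (5)² - 4(7)(-1248) = 25 + 34944 = 34969
√Δ = 187
n = [-(5) + √Δ] / (2·7) = (-5 + 187) / 14 = 182 / 14 = 13
(The negative root is discarded since n must be a positive integer.)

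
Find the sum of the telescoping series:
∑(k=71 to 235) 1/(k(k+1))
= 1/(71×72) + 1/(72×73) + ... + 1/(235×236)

Partial fractions: 1/(k(k+1)) = 1/k - 1/(k+1)
The series telescopes:
= (1/71 - 1/72) + (1/72 - 1/73) + ... + (1/235 - 1/236)
= 1/71 - 1/236
= 165/16756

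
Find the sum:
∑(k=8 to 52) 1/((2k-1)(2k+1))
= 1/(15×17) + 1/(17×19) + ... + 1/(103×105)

Partial fractions: 1/((2k-1)(2k+1)) = (1/2)[1/(2k-1) - 1/(2k+1)]
The series telescopes:
= (1/2)[1/15 - 1/105]
= 1/35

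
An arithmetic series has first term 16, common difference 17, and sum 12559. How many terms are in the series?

Using S = n/2 × [2a + (n-1)d]
12559 = n/2 × [2(16) + (n-1)(17)]
12559 = n/2 × [32 + 17n - 17]
25118 = n × [15 + 17n]
17n² + (15)n - 25118 = 0
Discriminant: Δ = (15)² - 4(17)(-25118) = 225 + 1708024 = 1708249
√Δ = 1307
n = [-(15) + √Δ] / (2·17) = (-15 + 1307) / 34 = 1292 / 34 = 38
(The negative root is discarded since n must be a positive integer.)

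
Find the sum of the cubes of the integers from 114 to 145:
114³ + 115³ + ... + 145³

Use ∑_{k=1}^{n} k³ = [n(n+1)/2]², then subtract the first 113 terms.
∑_{k=1}^{145} k³ = [145×146/2]² = 10585² = 112042225
∑_{k=1}^{113} k³ = [113×114/2]² = 6441² = 41486481
∑_{k=114}^{145} k³ = 112042225 - 41486481 = 70555744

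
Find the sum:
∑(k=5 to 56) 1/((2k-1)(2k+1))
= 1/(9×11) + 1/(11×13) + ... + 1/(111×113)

Partial fractions: 1/((2k-1)(2k+1)) = (1/2)[1/(2k-1) - 1/(2k+1)]
The series telescopes:
= (1/2)[1/9 - 1/113]
= 52/1017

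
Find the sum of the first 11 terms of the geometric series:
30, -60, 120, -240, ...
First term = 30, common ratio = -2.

Sₙ = a(1 - rⁿ) / (1 - r)
S_11 = 30(1 - (-2)^11) / (1 - (-2))
S_11 = 30(1 - (-2048)) / (3)
S_11 = 20490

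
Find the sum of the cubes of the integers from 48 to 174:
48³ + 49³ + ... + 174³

Use ∑_{k=1}^{n} k³ = [n(n+1)/2]², then subtract the first 47 terms.
∑_{k=1}^{174} k³ = [174×175/2]² = 15225² = 231800625
∑_{k=1}^{47} k³ = [47×48/2]² = 1128² = 1272384
∑_{k=48}^{174} k³ = 231800625 - 1272384 = 230528241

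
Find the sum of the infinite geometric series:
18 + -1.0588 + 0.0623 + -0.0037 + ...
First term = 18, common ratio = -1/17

For |r| < 1, S = a / (1 - r)
S = 18 / (1 - (-1/17))
S = 18 / (18/17)
S = 17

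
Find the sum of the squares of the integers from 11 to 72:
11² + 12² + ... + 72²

Use ∑_{k=1}^{n} k² = n(n+1)(2n+1)/6, then subtract the first 10 terms.
∑_{k=1}^{72} k² = 72×73×145/6 = 127020
∑_{k=1}^{10} k² = 10×11×21/6 = 385
∑_{k=11}^{72} k² = 127020 - 385 = 126635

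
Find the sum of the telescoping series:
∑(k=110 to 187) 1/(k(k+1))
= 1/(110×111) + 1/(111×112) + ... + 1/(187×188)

Partial fractions: 1/(k(k+1)) = 1/k - 1/(k+1)
The series telescopes:
= (1/110 - 1/111) + (1/111 - 1/112) + ... + (1/187 - 1/188)
= 1/110 - 1/188
= 39/10340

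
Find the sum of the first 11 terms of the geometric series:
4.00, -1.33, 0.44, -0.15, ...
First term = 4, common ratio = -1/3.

Sₙ = a(1 - rⁿ) / (1 - r)
S_11 = 4(1 - (-1/3)^11) / (1 - (-1/3))
S_11 = 4(1 - (-1/177147)) / (4/3)
S_11 = 177148/59049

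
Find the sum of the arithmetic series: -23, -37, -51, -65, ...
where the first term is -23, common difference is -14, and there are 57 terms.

Sₙ = n/2 × (first + last)
Last term = a + (n-1)d = -23 + (57-1)×(-14) = -807
S_57 = 57/2 × (-23 + (-807))
S_57 = 57/2 × (-830) = -23655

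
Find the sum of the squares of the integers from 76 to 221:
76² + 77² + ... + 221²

Use ∑_{k=1}^{n} k² = n(n+1)(2n+1)/6, then subtract the first 75 terms.
∑_{k=1}^{221} k² = 221×222×443/6 = 3622411
∑_{k=1}^{75} k² = 75×76×151/6 = 143450
∑_{k=76}^{221} k² = 3622411 - 143450 = 3478961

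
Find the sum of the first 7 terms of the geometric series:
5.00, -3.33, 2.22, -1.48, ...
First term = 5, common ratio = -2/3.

Sₙ = a(1 - rⁿ) / (1 - r)
S_7 = 5(1 - (-2/3)^7) / (1 - (-2/3))
S_7 = 5(1 - (-128/2187)) / (5/3)
S_7 = 2315/729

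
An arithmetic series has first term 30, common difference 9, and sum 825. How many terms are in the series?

Using S = n/2 × [2a + (n-1)d]
825 = n/2 × [2(30) + (n-1)(9)]
825 = n/2 × [60 + 9n - 9]
1650 = n × [51 + 9n]
9n² + (51)n - 1650 = 0
Discriminant: Δ = (51)² - 4(9)(-1650) = 2601 + 59400 = 62001
√Δ = 249
n = [-(51) + √Δ] / (2·9) = (-51 + 249) / 18 = 198 / 18 = 11
(The negative root is discarded since n must be a positive integer.)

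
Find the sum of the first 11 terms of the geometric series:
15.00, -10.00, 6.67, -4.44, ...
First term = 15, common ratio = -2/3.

Sₙ = a(1 - rⁿ) / (1 - r)
S_11 = 15(1 - (-2/3)^11) / (1 - (-2/3))
S_11 = 15(1 - (-2048/177147)) / (5/3)
S_11 = 179195/19683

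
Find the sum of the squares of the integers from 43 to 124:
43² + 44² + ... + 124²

Use ∑_{k=1}^{n} k² = n(n+1)(2n+1)/6, then subtract the first 42 terms.
∑_{k=1}^{124} k² = 124×125×249/6 = 643250
∑_{k=1}^{42} k² = 42×43×85/6 = 25585
∑_{k=43}^{124} k² = 643250 - 25585 = 617665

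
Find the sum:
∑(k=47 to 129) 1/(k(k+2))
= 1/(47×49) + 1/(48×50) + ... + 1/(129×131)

Partial fractions: 1/(k(k+2)) = (1/2)[1/k - 1/(k+2)]
Telescoping leaves the first two and last two terms:
= (1/2)[1/47 + 1/48 - 1/130 - 1/131]
= 514517/38419680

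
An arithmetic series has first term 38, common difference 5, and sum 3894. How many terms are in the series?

Using S = n/2 × [2a + (n-1)d]
3894 = n/2 × [2(38) + (n-1)(5)]
3894 = n/2 × [76 + 5n - 5]
7788 = n × [71 + 5n]
5n² + (71)n - 7788 = 0
Discriminant: Δ = (71)² - 4(5)(-7788) = 5041 + 155760 = 160801
√Δ = 401
n = [-(71) + √Δ] / (2·5) = (-71 + 401) / 10 = 330 / 10 = 33
(The negative root is discarded since n must be a positive integer.)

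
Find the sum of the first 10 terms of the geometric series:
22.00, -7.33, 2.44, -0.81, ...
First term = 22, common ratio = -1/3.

Sₙ = a(1 - rⁿ) / (1 - r)
S_10 = 22(1 - (-1/3)^10) / (1 - (-1/3))
S_10 = 22(1 - (1/59049)) / (4/3)
S_10 = 324764/19683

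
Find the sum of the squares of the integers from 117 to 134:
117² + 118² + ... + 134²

Use ∑_{k=1}^{n} k² = n(n+1)(2n+1)/6, then subtract the first 116 terms.
∑_{k=1}^{134} k² = 134×135×269/6 = 811035
∑_{k=1}^{116} k² = 116×117×233/6 = 527046
∑_{k=117}^{134} k² = 811035 - 527046 = 283989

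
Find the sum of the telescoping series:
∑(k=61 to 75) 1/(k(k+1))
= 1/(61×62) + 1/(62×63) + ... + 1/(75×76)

Partial fractions: 1/(k(k+1)) = 1/k - 1/(k+1)
The series telescopes:
= (1/61 - 1/62) + (1/62 - 1/63) + ... + (1/75 - 1/76)
= 1/61 - 1/76
= 15/4636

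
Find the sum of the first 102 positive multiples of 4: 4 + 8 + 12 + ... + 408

Factor out 4: = 4(1 + 2 + ... + 102) = 4 × n(n+1)/2
= 4 × 102×103/2
= 4 × 5253
= 21012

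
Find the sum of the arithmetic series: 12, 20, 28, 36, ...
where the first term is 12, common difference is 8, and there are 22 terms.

Sₙ = n/2 × (first + last)
Last term = a + (n-1)d = 12 + (22-1)×8 = 180
S_22 = 22/2 × (12 + 180)
S_22 = 22/2 × 192 = 2112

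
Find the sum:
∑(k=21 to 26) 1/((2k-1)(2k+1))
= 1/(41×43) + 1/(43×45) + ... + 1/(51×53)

Partial fractions: 1/((2k-1)(2k+1)) = (1/2)[1/(2k-1) - 1/(2k+1)]
The series telescopes:
= (1/2)[1/41 - 1/53]
= 6/2173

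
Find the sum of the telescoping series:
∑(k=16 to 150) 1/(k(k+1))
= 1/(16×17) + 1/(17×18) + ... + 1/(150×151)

Partial fractions: 1/(k(k+1)) = 1/k - 1/(k+1)
The series telescopes:
= (1/16 - 1/17) + (1/17 - 1/18) + ... + (1/150 - 1/151)
= 1/16 - 1/151
= 135/2416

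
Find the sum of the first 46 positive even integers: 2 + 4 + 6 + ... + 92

Sum of first n even numbers = n(n+1)
= 46×47
= 2162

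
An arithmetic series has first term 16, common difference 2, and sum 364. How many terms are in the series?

Using S = n/2 × [2a + (n-1)d]
364 = n/2 × [2(16) + (n-1)(2)]
364 = n/2 × [32 + 2n - 2]
728 = n × [30 + 2n]
2n² + (30)n - 728 = 0
Discriminant: Δ = (30)² - 4(2)(-728) = 900 + 5824 = 6724
√Δ = 82
n = [-(30) + √Δ] / (2·2) = (-30 + 82) / 4 = 52 / 4 = 13
(The negative root is discarded since n must be a positive integer.)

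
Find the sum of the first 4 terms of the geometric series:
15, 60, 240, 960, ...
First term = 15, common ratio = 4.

Sₙ = a(1 - rⁿ) / (1 - r)
S_4 = 15(1 - 4^4) / (1 - 4)
S_4 = 15(1 - 256) / (-3)
S_4 = 1275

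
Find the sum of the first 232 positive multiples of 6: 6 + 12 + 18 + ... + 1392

Factor out 6: = 6(1 + 2 + ... + 232) = 6 × n(n+1)/2
= 6 × 232×233/2
= 6 × 27028
= 162168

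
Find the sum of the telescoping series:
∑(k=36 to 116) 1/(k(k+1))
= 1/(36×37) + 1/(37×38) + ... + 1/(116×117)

Partial fractions: 1/(k(k+1)) = 1/k - 1/(k+1)
The series telescopes:
= (1/36 - 1/37) + (1/37 - 1/38) + ... + (1/116 - 1/117)
= 1/36 - 1/117
= 1/52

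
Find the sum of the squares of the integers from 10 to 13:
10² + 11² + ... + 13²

Use ∑_{k=1}^{n} k² = n(n+1)(2n+1)/6, then subtract the first 9 terms.
∑_{k=1}^{13} k² = 13×14×27/6 = 819
∑_{k=1}^{9} k² = 9×10×19/6 = 285
∑_{k=10}^{13} k² = 819 - 285 = 534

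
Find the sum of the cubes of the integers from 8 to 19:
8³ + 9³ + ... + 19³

Use ∑_{k=1}^{n} k³ = [n(n+1)/2]², then subtract the first 7 terms.
∑_{k=1}^{19} k³ = [19×20/2]² = 190² = 36100
∑_{k=1}^{7} k³ = [7×8/2]² = 28² = 784
∑_{k=8}^{19} k³ = 36100 - 784 = 35316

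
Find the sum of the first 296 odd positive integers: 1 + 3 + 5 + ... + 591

Sum of first n odd numbers = n²
= 296²
= 87616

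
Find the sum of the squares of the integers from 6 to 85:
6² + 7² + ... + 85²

Use ∑_{k=1}^{n} k² = n(n+1)(2n+1)/6, then subtract the first 5 terms.
∑_{k=1}^{85} k² = 85×86×171/6 = 208335
∑_{k=1}^{5} k² = 5×6×11/6 = 55
∑_{k=6}^{85} k² = 208335 - 55 = 208280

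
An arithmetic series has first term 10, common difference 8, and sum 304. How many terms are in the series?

Using S = n/2 × [2a + (n-1)d]
304 = n/2 × [2(10) + (n-1)(8)]
304 = n/2 × [20 + 8n - 8]
608 = n × [12 + 8n]
8n² + (12)n - 608 = 0
Discriminant: Δ = (12)² - 4(8)(-608) = 144 + 19456 = 19600
√Δ = 140
n = [-(12) + √Δ] / (2·8) = (-12 + 140) / 16 = 128 / 16 = 8
(The negative root is discarded since n must be a positive integer.)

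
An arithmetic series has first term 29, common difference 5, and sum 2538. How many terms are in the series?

Using S = n/2 × [2a + (n-1)d]
2538 = n/2 × [2(29) + (n-1)(5)]
2538 = n/2 × [58 + 5n - 5]
5076 = n × [53 + 5n]
5n² + (53)n - 5076 = 0
Discriminant: Δ = (53)² - 4(5)(-5076) = 2809 + 101520 = 104329
√Δ = 323
n = [-(53) + √Δ] / (2·5) = (-53 + 323) / 10 = 270 / 10 = 27
(The negative root is discarded since n must be a positive integer.)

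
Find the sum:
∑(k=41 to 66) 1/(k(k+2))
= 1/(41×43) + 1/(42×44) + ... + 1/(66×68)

Partial fractions: 1/(k(k+2)) = (1/2)[1/k - 1/(k+2)]
Telescoping leaves the first two and last two terms:
= (1/2)[1/41 + 1/42 - 1/67 - 1/68]
= 72839/7845432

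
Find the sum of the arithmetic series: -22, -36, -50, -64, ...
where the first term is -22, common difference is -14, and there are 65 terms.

Sₙ = n/2 × (first + last)
Last term = a + (n-1)d = -22 + (65-1)×(-14) = -918
S_65 = 65/2 × (-22 + (-918))
S_65 = 65/2 × (-940) = -30550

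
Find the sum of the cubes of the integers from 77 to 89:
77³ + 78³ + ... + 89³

Use ∑_{k=1}^{n} k³ = [n(n+1)/2]², then subtract the first 76 terms.
∑_{k=1}^{89} k³ = [89×90/2]² = 4005² = 16040025
∑_{k=1}^{76} k³ = [76×77/2]² = 2926² = 8561476
∑_{k=77}^{89} k³ = 16040025 - 8561476 = 7478549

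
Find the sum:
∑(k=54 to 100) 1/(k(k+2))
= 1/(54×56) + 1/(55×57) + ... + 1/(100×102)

Partial fractions: 1/(k(k+2)) = (1/2)[1/k - 1/(k+2)]
Telescoping leaves the first two and last two terms:
= (1/2)[1/54 + 1/55 - 1/101 - 1/102]
= 21667/2549745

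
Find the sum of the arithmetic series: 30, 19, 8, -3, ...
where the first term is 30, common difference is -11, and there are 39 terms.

Sₙ = n/2 × (first + last)
Last term = a + (n-1)d = 30 + (39-1)×(-11) = -388
S_39 = 39/2 × (30 + (-388))
S_39 = 39/2 × (-358) = -6981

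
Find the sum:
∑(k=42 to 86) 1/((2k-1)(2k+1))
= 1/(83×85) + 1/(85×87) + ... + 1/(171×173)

Partial fractions: 1/((2k-1)(2k+1)) = (1/2)[1/(2k-1) - 1/(2k+1)]
The series telescopes:
= (1/2)[1/83 - 1/173]
= 45/14359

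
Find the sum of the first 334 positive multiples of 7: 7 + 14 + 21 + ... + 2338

Factor out 7: = 7(1 + 2 + ... + 334) = 7 × n(n+1)/2
= 7 × 334×335/2
= 7 × 55945
= 391615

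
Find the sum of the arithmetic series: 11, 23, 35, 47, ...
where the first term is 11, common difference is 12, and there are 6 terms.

Sₙ = n/2 × (first + last)
Last term = a + (n-1)d = 11 + (6-1)×12 = 71
S_6 = 6/2 × (11 + 71)
S_6 = 6/2 × 82 = 246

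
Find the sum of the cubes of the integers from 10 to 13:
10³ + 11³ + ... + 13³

Use ∑_{k=1}^{n} k³ = [n(n+1)/2]², then subtract the first 9 terms.
∑_{k=1}^{13} k³ = [13×14/2]² = 91² = 8281
∑_{k=1}^{9} k³ = [9×10/2]² = 45² = 2025
∑_{k=10}^{13} k³ = 8281 - 2025 = 6256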